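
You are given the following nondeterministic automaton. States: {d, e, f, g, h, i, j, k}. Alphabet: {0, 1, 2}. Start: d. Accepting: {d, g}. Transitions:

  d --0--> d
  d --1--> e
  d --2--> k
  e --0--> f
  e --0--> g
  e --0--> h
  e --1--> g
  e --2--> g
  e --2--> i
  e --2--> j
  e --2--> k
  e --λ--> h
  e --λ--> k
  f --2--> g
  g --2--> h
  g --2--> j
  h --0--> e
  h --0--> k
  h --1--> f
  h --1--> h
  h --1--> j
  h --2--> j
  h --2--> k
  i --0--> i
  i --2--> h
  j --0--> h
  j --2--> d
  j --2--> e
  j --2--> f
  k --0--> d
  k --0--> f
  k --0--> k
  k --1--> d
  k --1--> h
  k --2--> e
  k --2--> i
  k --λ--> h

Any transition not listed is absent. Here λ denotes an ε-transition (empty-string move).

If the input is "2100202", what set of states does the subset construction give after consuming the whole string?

Start in {d}.
Read '2': d→{k}; union {k}; ε-closure = {h, k}.
Read '1': h→{f, h, j}, k→{d, h}; now {d, f, h, j}.
Read '0': d→{d}, f→∅, h→{e, k}, j→{h}; now {d, e, h, k}.
Read '0': d→{d}, e→{f, g, h}, h→{e, k}, k→{d, f, k}; now {d, e, f, g, h, k}.
Read '2': d→{k}, e→{g, i, j, k}, f→{g}, g→{h, j}, h→{j, k}, k→{e, i}; now {e, g, h, i, j, k}.
Read '0': e→{f, g, h}, g→∅, h→{e, k}, i→{i}, j→{h}, k→{d, f, k}; now {d, e, f, g, h, i, k}.
Read '2': d→{k}, e→{g, i, j, k}, f→{g}, g→{h, j}, h→{j, k}, i→{h}, k→{e, i}; now {e, g, h, i, j, k}.

{e, g, h, i, j, k}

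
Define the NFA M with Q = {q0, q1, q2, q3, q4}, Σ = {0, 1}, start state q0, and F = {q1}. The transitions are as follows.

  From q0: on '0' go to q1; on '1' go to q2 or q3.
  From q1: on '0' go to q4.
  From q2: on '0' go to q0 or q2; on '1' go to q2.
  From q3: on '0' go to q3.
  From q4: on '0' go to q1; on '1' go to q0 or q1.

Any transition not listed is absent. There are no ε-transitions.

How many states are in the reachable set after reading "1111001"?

2

Start in {q0}.
Read '1': q0→{q2, q3}; now {q2, q3}.
Read '1': q2→{q2}, q3→∅; now {q2}.
Read '1': q2→{q2}; now {q2}.
Read '1': q2→{q2}; now {q2}.
Read '0': q2→{q0, q2}; now {q0, q2}.
Read '0': q0→{q1}, q2→{q0, q2}; now {q0, q1, q2}.
Read '1': q0→{q2, q3}, q1→∅, q2→{q2}; now {q2, q3}.
That set has 2 states.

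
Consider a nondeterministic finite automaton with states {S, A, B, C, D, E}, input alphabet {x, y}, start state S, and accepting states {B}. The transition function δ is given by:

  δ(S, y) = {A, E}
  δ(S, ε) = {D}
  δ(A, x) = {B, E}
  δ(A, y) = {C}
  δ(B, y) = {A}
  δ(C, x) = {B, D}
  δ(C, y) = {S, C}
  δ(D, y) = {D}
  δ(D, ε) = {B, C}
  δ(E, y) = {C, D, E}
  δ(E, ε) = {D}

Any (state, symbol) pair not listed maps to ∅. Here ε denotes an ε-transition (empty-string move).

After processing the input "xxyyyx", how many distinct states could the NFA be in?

4

Start: ε-closure({S}) = {S, B, C, D}.
Read 'x': {S, B, C, D} → {B, C, D}.
Read 'x': {B, C, D} → {B, C, D}.
Read 'y': {B, C, D} → {S, A, B, C, D}.
Read 'y': {S, A, B, C, D} → {S, A, B, C, D, E}.
Read 'y': {S, A, B, C, D, E} → {S, A, B, C, D, E}.
Read 'x': {S, A, B, C, D, E} → {B, C, D, E}.
That set has 4 states.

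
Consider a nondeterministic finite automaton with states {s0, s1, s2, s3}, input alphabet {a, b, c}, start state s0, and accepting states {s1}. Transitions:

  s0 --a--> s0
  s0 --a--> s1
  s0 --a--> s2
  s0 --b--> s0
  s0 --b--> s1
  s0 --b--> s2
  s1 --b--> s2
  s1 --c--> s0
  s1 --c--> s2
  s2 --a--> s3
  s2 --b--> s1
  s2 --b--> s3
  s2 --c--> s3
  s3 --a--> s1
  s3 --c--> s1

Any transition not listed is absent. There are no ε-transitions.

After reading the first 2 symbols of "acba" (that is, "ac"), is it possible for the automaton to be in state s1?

No

Start in {s0}.
Read 'a': s0→{s0, s1, s2}; now {s0, s1, s2}.
Read 'c': s0→∅, s1→{s0, s2}, s2→{s3}; now {s0, s2, s3}.
State s1 is not in {s0, s2, s3}.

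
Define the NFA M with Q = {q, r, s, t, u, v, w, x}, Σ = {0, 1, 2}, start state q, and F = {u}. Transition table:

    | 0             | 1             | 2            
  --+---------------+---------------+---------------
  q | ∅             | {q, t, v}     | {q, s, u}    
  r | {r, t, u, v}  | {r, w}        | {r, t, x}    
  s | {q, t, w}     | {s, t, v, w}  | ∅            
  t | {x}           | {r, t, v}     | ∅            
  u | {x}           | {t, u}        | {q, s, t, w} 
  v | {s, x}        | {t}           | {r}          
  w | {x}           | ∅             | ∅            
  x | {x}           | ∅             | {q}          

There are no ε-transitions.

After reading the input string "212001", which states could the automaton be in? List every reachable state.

{r, s, t, u, v, w}

Start in {q}.
Read '2': q→{q, s, u}; now {q, s, u}.
Read '1': q→{q, t, v}, s→{s, t, v, w}, u→{t, u}; now {q, s, t, u, v, w}.
Read '2': q→{q, s, u}, s→∅, t→∅, u→{q, s, t, w}, v→{r}, w→∅; now {q, r, s, t, u, w}.
Read '0': q→∅, r→{r, t, u, v}, s→{q, t, w}, t→{x}, u→{x}, w→{x}; now {q, r, t, u, v, w, x}.
Read '0': q→∅, r→{r, t, u, v}, t→{x}, u→{x}, v→{s, x}, w→{x}, x→{x}; now {r, s, t, u, v, x}.
Read '1': r→{r, w}, s→{s, t, v, w}, t→{r, t, v}, u→{t, u}, v→{t}, x→∅; now {r, s, t, u, v, w}.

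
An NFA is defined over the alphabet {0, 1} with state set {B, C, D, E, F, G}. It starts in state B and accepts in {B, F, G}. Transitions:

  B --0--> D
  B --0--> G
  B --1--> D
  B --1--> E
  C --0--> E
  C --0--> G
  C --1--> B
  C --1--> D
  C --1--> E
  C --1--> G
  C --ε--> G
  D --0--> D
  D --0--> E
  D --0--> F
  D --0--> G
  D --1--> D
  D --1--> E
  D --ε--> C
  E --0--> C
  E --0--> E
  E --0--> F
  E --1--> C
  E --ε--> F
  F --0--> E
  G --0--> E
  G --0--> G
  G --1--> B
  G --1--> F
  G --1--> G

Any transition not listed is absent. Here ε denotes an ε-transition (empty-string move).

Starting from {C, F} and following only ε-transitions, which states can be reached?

{C, F, G}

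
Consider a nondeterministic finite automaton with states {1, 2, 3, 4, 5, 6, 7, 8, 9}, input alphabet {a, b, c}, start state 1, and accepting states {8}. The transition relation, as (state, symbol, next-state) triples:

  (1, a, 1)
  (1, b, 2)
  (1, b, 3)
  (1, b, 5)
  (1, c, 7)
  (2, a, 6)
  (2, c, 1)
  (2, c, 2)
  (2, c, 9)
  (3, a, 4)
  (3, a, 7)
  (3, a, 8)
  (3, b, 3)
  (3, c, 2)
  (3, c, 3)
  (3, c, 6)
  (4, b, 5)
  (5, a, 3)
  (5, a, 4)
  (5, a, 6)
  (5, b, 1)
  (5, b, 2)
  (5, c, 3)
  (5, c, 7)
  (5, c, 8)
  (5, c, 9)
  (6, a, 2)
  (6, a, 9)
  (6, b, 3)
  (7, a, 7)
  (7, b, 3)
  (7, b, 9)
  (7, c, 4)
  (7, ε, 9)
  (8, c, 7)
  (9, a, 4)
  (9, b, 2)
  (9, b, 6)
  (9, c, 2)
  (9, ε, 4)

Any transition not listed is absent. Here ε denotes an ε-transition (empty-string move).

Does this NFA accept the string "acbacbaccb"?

No

Start in {1}.
Read 'a': {1} → {1}.
Read 'c': {1} → {4, 7, 9}.
Read 'b': {4, 7, 9} → {2, 3, 4, 5, 6, 9}.
Read 'a': {2, 3, 4, 5, 6, 9} → {2, 3, 4, 6, 7, 8, 9}.
Read 'c': {2, 3, 4, 6, 7, 8, 9} → {1, 2, 3, 4, 6, 7, 9}.
Read 'b': {1, 2, 3, 4, 6, 7, 9} → {2, 3, 4, 5, 6, 9}.
Read 'a': {2, 3, 4, 5, 6, 9} → {2, 3, 4, 6, 7, 8, 9}.
Read 'c': {2, 3, 4, 6, 7, 8, 9} → {1, 2, 3, 4, 6, 7, 9}.
Read 'c': {1, 2, 3, 4, 6, 7, 9} → {1, 2, 3, 4, 6, 7, 9}.
Read 'b': {1, 2, 3, 4, 6, 7, 9} → {2, 3, 4, 5, 6, 9}.
The final set {2, 3, 4, 5, 6, 9} contains no accepting state.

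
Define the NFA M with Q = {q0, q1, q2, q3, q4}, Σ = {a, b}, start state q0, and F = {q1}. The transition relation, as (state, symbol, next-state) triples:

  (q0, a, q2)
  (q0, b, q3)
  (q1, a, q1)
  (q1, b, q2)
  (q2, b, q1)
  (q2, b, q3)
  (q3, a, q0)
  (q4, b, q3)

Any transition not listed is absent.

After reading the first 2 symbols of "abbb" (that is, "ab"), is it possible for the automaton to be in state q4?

No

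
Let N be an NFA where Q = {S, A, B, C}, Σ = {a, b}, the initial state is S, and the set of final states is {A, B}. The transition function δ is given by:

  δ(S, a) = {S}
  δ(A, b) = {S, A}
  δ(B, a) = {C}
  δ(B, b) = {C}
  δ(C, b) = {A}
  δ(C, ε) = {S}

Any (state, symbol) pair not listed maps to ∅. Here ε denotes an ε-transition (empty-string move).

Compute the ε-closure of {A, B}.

Begin with {A, B}.
No ε-moves leave this set, so the closure equals the set itself.

{A, B}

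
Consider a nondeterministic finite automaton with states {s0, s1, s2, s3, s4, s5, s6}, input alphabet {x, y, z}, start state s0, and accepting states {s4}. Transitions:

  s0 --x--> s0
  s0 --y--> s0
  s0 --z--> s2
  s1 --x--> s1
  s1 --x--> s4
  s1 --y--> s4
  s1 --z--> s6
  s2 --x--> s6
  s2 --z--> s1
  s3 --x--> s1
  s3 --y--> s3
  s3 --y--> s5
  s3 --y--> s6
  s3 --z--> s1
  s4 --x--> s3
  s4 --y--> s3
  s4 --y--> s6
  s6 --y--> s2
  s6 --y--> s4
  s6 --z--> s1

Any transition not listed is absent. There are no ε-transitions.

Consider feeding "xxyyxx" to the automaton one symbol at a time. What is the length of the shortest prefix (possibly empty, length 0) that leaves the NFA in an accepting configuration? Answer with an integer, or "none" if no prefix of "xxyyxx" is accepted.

Start in {s0}.
Read 'x': s0→{s0}; now {s0}.
Read 'x': s0→{s0}; now {s0}.
Read 'y': s0→{s0}; now {s0}.
Read 'y': s0→{s0}; now {s0}.
Read 'x': s0→{s0}; now {s0}.
Read 'x': s0→{s0}; now {s0}.
No reachable set along the way intersects F.

none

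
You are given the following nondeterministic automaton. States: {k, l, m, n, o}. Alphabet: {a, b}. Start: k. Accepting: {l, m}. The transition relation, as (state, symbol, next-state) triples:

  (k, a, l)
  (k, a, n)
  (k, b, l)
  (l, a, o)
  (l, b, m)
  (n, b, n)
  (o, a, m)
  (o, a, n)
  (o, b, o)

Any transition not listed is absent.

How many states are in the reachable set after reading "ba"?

Start in {k}.
Read 'b': {k} → {l}.
Read 'a': {l} → {o}.
That set has 1 state.

1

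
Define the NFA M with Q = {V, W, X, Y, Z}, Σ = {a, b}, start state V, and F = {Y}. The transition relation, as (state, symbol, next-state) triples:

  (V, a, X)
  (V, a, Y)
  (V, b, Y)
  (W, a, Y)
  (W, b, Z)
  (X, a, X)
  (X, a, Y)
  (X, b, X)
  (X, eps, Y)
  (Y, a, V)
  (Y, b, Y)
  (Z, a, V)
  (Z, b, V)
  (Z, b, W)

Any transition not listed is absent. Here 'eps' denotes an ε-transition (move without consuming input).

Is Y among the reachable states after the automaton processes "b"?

Start in {V}.
Read 'b': {V} → {Y}.
State Y is in {Y}.

Yes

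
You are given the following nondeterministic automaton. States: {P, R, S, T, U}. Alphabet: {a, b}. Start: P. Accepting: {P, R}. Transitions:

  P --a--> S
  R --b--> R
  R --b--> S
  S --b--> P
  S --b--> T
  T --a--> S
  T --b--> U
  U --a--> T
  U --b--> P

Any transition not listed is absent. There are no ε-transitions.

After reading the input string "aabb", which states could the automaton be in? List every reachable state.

∅

Start in {P}.
Read 'a': {P} → {S}.
Read 'a': {S} → ∅.
The set is empty and remains empty for the remaining 2 symbols.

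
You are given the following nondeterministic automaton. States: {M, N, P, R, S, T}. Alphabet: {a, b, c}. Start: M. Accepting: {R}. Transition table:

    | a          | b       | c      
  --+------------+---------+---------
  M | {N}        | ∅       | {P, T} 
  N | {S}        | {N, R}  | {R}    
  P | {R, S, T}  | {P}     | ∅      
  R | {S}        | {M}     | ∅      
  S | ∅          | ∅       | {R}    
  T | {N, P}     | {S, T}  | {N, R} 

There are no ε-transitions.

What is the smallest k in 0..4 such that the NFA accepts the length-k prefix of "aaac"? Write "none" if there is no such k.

none

Start in {M}.
Read 'a': {M} → {N}.
Read 'a': {N} → {S}.
Read 'a': {S} → ∅.
The set is empty and remains empty for the remaining 1 symbol.
No reachable set along the way intersects F.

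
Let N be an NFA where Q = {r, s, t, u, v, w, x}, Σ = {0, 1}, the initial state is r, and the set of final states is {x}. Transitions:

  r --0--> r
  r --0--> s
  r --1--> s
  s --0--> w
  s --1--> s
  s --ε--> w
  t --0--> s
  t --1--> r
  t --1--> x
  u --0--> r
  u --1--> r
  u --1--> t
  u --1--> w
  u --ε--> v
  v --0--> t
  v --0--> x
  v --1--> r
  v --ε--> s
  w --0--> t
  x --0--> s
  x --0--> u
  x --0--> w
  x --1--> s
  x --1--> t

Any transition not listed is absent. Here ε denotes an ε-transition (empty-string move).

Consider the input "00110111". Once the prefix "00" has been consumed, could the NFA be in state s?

Yes

Start in {r}.
Read '0': {r} → {r, s, w}.
Read '0': {r, s, w} → {r, s, t, w}.
State s is in {r, s, t, w}.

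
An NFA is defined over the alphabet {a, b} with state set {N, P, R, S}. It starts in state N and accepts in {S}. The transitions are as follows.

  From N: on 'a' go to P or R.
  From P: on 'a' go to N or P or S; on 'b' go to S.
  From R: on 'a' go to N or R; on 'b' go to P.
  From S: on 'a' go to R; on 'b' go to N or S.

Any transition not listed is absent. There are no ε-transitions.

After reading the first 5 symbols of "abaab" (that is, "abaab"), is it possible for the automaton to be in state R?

No

Start in {N}.
Read 'a': {N} → {P, R}.
Read 'b': {P, R} → {P, S}.
Read 'a': {P, S} → {N, P, R, S}.
Read 'a': {N, P, R, S} → {N, P, R, S}.
Read 'b': {N, P, R, S} → {N, P, S}.
State R is not in {N, P, S}.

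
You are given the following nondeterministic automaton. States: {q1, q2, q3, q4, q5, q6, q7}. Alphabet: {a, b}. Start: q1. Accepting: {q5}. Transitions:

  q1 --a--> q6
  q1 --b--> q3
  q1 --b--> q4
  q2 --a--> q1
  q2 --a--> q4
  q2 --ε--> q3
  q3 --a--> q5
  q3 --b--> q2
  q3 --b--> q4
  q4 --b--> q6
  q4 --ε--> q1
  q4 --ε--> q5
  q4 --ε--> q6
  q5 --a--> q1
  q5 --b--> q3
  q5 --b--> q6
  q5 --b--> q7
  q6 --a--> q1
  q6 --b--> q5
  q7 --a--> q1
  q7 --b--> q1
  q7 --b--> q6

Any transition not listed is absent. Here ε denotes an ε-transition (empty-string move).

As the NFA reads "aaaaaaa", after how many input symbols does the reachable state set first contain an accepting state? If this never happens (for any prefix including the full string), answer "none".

none

Start in {q1}.
Read 'a': q1→{q6}; now {q6}.
Read 'a': q6→{q1}; now {q1}.
Read 'a': q1→{q6}; now {q6}.
Read 'a': q6→{q1}; now {q1}.
Read 'a': q1→{q6}; now {q6}.
Read 'a': q6→{q1}; now {q1}.
Read 'a': q1→{q6}; now {q6}.
No reachable set along the way intersects F.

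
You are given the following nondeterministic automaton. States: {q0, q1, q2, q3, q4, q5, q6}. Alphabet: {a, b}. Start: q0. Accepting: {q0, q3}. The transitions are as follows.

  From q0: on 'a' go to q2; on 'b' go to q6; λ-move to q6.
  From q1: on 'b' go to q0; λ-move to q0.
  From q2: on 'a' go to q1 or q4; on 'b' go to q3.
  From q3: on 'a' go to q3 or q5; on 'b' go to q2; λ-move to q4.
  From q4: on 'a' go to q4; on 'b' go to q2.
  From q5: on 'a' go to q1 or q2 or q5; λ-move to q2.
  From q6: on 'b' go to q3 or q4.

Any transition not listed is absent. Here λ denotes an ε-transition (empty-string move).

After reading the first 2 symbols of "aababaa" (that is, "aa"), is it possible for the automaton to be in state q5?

No

Start: ε-closure({q0}) = {q0, q6}.
Read 'a': q0→{q2}, q6→∅; now {q2}.
Read 'a': q2→{q1, q4}; union {q1, q4}; ε-closure = {q0, q1, q4, q6}.
State q5 is not in {q0, q1, q4, q6}.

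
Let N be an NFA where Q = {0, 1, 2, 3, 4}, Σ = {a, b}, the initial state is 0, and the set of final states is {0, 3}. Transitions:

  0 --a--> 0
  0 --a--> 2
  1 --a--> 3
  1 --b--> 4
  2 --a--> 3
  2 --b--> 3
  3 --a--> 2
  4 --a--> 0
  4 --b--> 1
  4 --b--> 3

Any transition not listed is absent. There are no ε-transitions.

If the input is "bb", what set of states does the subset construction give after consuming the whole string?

Start in {0}.
Read 'b': 0→∅; now ∅.
The set is empty and remains empty for the remaining 1 symbol.

∅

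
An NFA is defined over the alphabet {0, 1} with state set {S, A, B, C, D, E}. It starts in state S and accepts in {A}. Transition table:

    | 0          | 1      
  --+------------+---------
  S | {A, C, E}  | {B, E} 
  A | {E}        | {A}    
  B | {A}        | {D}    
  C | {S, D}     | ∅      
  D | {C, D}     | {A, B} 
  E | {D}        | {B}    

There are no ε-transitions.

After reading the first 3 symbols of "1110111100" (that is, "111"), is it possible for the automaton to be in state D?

Start in {S}.
Read '1': {S} → {B, E}.
Read '1': {B, E} → {B, D}.
Read '1': {B, D} → {A, B, D}.
State D is in {A, B, D}.

Yes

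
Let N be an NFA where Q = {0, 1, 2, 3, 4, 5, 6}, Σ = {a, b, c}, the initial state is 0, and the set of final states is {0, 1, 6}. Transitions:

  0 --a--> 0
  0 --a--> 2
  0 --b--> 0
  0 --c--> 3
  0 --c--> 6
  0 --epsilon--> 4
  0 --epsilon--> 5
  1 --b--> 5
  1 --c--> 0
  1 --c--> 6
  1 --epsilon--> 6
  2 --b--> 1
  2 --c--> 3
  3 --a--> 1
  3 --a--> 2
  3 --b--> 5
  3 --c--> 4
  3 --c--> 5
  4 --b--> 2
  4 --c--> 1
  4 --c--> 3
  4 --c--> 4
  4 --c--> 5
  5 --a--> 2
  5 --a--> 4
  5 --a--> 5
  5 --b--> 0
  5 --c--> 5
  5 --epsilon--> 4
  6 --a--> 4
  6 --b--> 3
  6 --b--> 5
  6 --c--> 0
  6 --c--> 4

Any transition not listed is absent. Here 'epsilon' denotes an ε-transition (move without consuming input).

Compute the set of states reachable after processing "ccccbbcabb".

{0, 1, 2, 3, 4, 5, 6}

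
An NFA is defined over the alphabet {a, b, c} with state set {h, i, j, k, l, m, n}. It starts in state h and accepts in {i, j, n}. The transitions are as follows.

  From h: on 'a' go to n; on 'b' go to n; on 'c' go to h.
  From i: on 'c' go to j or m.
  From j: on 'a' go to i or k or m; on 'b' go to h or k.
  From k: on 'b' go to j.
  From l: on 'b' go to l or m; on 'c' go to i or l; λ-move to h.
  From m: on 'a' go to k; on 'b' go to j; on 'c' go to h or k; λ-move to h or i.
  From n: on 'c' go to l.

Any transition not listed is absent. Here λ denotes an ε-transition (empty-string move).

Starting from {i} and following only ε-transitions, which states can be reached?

{i}

Begin with {i}.
No ε-moves leave this set, so the closure equals the set itself.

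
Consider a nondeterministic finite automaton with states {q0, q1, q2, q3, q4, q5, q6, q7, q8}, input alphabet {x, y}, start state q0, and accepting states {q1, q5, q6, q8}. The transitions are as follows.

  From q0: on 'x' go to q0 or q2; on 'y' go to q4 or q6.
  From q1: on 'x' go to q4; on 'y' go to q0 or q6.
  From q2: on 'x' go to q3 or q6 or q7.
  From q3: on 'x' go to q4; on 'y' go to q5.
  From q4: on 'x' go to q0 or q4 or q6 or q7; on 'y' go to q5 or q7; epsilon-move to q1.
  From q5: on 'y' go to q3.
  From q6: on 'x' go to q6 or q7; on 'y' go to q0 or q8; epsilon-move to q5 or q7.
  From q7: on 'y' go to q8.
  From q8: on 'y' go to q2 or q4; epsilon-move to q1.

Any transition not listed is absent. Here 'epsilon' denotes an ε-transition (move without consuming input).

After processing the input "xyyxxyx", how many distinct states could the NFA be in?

7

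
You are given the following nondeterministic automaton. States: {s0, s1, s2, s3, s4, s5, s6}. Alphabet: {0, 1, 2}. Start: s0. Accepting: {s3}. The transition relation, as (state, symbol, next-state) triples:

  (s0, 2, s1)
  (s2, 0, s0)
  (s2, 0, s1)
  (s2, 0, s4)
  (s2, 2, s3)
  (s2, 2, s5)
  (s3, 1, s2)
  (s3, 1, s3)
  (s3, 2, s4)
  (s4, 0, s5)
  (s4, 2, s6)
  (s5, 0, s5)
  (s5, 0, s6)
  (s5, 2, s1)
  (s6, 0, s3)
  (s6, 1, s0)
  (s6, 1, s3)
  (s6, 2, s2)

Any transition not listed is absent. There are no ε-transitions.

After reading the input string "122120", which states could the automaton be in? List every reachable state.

Start in {s0}.
Read '1': {s0} → ∅.
The set is empty and remains empty for the remaining 5 symbols.

∅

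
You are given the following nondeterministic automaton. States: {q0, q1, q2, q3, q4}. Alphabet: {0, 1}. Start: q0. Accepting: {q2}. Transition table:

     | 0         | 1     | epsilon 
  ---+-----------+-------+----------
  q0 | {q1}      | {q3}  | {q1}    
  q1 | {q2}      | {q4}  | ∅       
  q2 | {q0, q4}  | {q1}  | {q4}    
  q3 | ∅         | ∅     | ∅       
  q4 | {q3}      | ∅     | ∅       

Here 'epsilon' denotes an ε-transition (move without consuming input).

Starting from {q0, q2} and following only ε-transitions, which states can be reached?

{q0, q1, q2, q4}

Begin with {q0, q2}.
ε-move q0 → q1; add q1.
ε-move q2 → q4; add q4.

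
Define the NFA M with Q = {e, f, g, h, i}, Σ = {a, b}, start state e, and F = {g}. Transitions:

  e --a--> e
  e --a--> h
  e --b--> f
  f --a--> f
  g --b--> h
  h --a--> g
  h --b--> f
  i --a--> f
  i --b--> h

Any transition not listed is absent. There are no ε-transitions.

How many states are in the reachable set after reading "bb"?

0

Start in {e}.
Read 'b': {e} → {f}.
Read 'b': {f} → ∅.
That set has 0 states.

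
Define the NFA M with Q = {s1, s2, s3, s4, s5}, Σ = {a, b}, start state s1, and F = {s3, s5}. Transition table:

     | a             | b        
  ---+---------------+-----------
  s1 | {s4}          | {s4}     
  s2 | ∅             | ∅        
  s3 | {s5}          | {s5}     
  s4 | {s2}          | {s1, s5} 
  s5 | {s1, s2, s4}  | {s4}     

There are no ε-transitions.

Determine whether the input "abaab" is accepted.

Start in {s1}.
Read 'a': s1→{s4}; now {s4}.
Read 'b': s4→{s1, s5}; now {s1, s5}.
Read 'a': s1→{s4}, s5→{s1, s2, s4}; now {s1, s2, s4}.
Read 'a': s1→{s4}, s2→∅, s4→{s2}; now {s2, s4}.
Read 'b': s2→∅, s4→{s1, s5}; now {s1, s5}.
The final set {s1, s5} contains the accepting state s5.

Yes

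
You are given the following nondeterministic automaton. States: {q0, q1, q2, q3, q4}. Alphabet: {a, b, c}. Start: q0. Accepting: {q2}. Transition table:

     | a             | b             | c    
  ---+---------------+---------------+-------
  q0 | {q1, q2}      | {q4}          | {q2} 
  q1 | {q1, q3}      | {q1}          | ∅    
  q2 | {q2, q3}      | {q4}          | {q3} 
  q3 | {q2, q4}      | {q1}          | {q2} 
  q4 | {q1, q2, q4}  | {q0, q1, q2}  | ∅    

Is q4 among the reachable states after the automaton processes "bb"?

No

Start in {q0}.
Read 'b': {q0} → {q4}.
Read 'b': {q4} → {q0, q1, q2}.
State q4 is not in {q0, q1, q2}.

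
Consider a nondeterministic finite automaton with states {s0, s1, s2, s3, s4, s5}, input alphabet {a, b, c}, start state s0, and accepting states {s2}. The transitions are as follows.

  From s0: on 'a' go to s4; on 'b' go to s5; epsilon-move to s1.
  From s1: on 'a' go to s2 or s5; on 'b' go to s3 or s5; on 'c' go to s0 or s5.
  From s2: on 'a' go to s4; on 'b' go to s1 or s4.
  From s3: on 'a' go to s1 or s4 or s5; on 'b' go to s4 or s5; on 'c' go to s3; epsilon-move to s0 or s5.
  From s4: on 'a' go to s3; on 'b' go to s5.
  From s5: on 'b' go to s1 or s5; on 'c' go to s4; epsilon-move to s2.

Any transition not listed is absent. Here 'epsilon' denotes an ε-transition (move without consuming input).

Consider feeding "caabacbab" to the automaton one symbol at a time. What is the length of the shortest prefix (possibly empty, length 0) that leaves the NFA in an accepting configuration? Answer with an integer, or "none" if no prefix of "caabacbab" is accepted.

1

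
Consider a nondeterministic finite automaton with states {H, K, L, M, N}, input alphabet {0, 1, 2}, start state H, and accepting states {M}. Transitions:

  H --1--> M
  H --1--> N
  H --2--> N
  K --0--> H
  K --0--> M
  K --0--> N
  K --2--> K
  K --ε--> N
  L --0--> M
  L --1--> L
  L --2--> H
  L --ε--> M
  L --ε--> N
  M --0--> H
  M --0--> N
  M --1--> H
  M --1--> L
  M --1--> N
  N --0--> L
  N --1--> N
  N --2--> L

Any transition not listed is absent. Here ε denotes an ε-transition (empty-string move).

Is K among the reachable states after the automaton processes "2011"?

Start in {H}.
Read '2': {H} → {N}.
Read '0': {N} → {L, M, N}.
Read '1': {L, M, N} → {H, L, M, N}.
Read '1': {H, L, M, N} → {H, L, M, N}.
State K is not in {H, L, M, N}.

No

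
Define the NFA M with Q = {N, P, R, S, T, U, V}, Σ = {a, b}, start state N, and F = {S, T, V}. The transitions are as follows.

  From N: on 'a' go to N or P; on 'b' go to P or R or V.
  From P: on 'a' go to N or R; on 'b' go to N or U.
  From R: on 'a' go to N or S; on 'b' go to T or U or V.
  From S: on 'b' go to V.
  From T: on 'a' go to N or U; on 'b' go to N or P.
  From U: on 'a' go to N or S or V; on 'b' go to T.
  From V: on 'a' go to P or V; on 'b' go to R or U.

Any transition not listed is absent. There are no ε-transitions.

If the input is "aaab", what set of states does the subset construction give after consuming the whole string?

{N, P, R, T, U, V}

Start in {N}.
Read 'a': N→{N, P}; now {N, P}.
Read 'a': N→{N, P}, P→{N, R}; now {N, P, R}.
Read 'a': N→{N, P}, P→{N, R}, R→{N, S}; now {N, P, R, S}.
Read 'b': N→{P, R, V}, P→{N, U}, R→{T, U, V}, S→{V}; now {N, P, R, T, U, V}.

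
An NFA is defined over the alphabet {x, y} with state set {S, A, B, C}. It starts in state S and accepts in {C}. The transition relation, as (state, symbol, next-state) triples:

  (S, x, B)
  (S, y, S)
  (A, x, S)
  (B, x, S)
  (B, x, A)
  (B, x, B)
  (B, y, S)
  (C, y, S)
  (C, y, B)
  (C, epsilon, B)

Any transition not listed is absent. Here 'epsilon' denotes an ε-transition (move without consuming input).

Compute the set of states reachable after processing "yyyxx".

{S, A, B}

Start in {S}.
Read 'y': {S} → {S}.
Read 'y': {S} → {S}.
Read 'y': {S} → {S}.
Read 'x': {S} → {B}.
Read 'x': {B} → {S, A, B}.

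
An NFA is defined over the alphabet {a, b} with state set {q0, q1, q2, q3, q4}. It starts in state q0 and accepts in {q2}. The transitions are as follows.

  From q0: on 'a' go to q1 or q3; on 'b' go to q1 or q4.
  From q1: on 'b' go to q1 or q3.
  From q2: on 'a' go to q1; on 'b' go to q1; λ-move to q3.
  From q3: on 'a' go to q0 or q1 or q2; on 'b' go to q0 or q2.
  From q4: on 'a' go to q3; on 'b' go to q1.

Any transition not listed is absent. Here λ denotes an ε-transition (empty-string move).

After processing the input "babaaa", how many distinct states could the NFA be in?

4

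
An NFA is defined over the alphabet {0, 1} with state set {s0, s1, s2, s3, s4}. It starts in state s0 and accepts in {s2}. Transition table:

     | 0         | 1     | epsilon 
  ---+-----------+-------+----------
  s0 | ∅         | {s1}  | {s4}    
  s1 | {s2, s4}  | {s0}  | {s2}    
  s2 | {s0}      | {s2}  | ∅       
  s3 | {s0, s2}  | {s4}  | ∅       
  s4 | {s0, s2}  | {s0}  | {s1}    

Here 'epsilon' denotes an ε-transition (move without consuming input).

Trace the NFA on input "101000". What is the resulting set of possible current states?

Start: ε-closure({s0}) = {s0, s1, s2, s4}.
Read '1': s0→{s1}, s1→{s0}, s2→{s2}, s4→{s0}; union {s0, s1, s2}; ε-closure = {s0, s1, s2, s4}.
Read '0': s0→∅, s1→{s2, s4}, s2→{s0}, s4→{s0, s2}; union {s0, s2, s4}; ε-closure = {s0, s1, s2, s4}.
Read '1': s0→{s1}, s1→{s0}, s2→{s2}, s4→{s0}; union {s0, s1, s2}; ε-closure = {s0, s1, s2, s4}.
Read '0': s0→∅, s1→{s2, s4}, s2→{s0}, s4→{s0, s2}; union {s0, s2, s4}; ε-closure = {s0, s1, s2, s4}.
Read '0': s0→∅, s1→{s2, s4}, s2→{s0}, s4→{s0, s2}; union {s0, s2, s4}; ε-closure = {s0, s1, s2, s4}.
Read '0': s0→∅, s1→{s2, s4}, s2→{s0}, s4→{s0, s2}; union {s0, s2, s4}; ε-closure = {s0, s1, s2, s4}.

{s0, s1, s2, s4}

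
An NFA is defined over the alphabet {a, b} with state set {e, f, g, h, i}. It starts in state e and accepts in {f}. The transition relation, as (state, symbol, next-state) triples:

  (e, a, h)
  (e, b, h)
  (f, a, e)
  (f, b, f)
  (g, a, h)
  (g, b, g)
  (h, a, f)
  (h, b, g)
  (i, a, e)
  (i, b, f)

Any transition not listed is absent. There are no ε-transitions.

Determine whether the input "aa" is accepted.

Start in {e}.
Read 'a': e→{h}; now {h}.
Read 'a': h→{f}; now {f}.
The final set {f} contains the accepting state f.

Yes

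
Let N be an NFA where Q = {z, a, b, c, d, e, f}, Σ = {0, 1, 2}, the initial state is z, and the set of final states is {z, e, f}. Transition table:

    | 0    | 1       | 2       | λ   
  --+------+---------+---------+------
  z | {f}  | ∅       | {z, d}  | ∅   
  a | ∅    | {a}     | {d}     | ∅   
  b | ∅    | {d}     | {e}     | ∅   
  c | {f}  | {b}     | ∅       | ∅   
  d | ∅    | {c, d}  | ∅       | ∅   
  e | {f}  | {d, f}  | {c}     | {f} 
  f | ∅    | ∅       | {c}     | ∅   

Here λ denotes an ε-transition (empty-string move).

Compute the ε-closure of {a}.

Begin with {a}.
No ε-moves leave this set, so the closure equals the set itself.

{a}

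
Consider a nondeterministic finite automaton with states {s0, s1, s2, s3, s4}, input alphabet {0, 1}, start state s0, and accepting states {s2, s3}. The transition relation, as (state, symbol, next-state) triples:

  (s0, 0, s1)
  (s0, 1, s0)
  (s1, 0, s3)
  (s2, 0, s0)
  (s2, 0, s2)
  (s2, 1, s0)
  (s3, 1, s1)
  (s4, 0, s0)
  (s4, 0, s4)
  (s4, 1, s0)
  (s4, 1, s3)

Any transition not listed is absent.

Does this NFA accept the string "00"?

Start in {s0}.
Read '0': {s0} → {s1}.
Read '0': {s1} → {s3}.
The final set {s3} contains the accepting state s3.

Yes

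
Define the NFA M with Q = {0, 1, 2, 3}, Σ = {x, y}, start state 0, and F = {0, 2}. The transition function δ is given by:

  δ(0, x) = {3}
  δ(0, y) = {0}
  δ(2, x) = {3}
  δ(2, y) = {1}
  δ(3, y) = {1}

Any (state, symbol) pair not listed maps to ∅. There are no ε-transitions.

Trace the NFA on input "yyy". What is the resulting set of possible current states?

Start in {0}.
Read 'y': 0→{0}; now {0}.
Read 'y': 0→{0}; now {0}.
Read 'y': 0→{0}; now {0}.

{0}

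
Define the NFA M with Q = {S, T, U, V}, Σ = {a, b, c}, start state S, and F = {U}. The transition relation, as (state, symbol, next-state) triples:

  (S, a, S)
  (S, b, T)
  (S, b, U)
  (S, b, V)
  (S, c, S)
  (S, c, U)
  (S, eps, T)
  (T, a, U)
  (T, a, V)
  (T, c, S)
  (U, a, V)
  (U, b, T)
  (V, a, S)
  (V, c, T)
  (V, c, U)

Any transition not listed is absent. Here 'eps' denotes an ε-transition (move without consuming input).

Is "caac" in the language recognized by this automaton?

Start: ε-closure({S}) = {S, T}.
Read 'c': {S, T} → {S, T, U}.
Read 'a': {S, T, U} → {S, T, U, V}.
Read 'a': {S, T, U, V} → {S, T, U, V}.
Read 'c': {S, T, U, V} → {S, T, U}.
The final set {S, T, U} contains the accepting state U.

Yes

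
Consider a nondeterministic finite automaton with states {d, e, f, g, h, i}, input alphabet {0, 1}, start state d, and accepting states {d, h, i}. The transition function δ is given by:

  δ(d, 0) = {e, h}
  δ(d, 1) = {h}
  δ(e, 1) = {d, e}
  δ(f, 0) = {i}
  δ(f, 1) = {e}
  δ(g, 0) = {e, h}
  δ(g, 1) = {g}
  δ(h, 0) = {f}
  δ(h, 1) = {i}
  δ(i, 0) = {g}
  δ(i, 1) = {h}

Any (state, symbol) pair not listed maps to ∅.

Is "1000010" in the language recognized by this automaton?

Start in {d}.
Read '1': d→{h}; now {h}.
Read '0': h→{f}; now {f}.
Read '0': f→{i}; now {i}.
Read '0': i→{g}; now {g}.
Read '0': g→{e, h}; now {e, h}.
Read '1': e→{d, e}, h→{i}; now {d, e, i}.
Read '0': d→{e, h}, e→∅, i→{g}; now {e, g, h}.
The final set {e, g, h} contains the accepting state h.

Yes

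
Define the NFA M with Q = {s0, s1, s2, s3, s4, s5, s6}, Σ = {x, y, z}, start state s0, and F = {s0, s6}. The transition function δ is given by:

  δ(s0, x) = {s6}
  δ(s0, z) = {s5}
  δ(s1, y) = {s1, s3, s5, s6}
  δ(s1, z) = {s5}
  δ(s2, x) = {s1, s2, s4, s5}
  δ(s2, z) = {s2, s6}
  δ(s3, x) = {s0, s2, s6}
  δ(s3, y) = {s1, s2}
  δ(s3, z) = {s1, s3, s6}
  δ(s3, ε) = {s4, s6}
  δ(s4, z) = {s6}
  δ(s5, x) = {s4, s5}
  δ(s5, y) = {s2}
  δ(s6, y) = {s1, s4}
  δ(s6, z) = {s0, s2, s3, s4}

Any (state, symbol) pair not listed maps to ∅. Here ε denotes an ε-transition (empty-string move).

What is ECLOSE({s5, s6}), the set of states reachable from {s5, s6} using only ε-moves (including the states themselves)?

{s5, s6}

Begin with {s5, s6}.
No ε-moves leave this set, so the closure equals the set itself.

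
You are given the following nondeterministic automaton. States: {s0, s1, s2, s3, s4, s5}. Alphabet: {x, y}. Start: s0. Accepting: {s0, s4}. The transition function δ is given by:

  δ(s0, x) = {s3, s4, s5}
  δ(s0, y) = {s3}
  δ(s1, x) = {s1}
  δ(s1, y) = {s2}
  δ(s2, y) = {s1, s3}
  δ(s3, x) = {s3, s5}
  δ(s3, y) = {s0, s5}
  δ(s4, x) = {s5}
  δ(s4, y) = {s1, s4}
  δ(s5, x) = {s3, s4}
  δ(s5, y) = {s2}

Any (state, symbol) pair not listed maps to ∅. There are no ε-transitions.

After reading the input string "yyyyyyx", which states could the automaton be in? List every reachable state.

Start in {s0}.
Read 'y': {s0} → {s3}.
Read 'y': {s3} → {s0, s5}.
Read 'y': {s0, s5} → {s2, s3}.
Read 'y': {s2, s3} → {s0, s1, s3, s5}.
Read 'y': {s0, s1, s3, s5} → {s0, s2, s3, s5}.
Read 'y': {s0, s2, s3, s5} → {s0, s1, s2, s3, s5}.
Read 'x': {s0, s1, s2, s3, s5} → {s1, s3, s4, s5}.

{s1, s3, s4, s5}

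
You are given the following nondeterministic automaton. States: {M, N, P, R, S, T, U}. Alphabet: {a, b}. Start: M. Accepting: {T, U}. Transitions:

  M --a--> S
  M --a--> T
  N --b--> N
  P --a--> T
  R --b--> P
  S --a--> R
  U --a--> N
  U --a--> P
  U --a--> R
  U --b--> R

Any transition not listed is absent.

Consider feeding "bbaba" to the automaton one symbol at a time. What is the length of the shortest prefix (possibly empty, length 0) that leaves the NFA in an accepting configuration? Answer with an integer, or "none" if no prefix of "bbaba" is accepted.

none

Start in {M}.
Read 'b': {M} → ∅.
The set is empty and remains empty for the remaining 4 symbols.
No reachable set along the way intersects F.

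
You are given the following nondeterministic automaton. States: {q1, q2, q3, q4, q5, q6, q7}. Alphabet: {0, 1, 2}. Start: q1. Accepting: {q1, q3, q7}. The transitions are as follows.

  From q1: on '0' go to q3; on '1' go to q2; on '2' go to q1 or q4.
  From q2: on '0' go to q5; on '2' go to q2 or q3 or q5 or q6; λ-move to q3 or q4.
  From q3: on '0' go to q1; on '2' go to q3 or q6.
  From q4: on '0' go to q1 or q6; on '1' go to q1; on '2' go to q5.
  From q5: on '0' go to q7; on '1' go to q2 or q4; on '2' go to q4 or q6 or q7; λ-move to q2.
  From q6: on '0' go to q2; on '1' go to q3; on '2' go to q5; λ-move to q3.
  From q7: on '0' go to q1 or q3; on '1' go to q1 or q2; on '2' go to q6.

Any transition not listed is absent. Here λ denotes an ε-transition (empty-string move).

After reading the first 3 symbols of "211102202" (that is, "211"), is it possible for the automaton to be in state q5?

Start in {q1}.
Read '2': q1→{q1, q4}; now {q1, q4}.
Read '1': q1→{q2}, q4→{q1}; union {q1, q2}; ε-closure = {q1, q2, q3, q4}.
Read '1': q1→{q2}, q2→∅, q3→∅, q4→{q1}; union {q1, q2}; ε-closure = {q1, q2, q3, q4}.
State q5 is not in {q1, q2, q3, q4}.

No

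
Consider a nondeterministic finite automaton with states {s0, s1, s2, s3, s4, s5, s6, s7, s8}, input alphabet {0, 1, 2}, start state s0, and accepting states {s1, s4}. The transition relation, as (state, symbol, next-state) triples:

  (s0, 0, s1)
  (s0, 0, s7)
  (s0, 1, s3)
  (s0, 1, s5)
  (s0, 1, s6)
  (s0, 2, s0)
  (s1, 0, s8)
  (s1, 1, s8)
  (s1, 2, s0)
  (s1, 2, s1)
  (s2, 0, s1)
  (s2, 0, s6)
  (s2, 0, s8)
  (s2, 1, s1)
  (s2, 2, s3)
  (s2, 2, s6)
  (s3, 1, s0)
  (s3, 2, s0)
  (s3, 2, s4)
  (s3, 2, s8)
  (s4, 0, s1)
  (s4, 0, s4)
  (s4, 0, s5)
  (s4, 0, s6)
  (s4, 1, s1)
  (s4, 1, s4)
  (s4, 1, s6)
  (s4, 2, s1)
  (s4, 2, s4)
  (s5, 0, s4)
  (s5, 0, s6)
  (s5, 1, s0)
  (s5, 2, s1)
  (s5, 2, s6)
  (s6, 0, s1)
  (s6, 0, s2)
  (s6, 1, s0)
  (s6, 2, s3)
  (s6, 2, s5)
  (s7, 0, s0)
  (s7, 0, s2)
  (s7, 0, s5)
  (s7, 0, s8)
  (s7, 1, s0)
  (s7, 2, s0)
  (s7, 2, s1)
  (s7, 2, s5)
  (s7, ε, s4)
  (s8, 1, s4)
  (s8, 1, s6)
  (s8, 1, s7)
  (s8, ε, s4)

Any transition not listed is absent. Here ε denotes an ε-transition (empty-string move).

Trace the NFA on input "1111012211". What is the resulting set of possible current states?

Start in {s0}.
Read '1': s0→{s3, s5, s6}; now {s3, s5, s6}.
Read '1': s3→{s0}, s5→{s0}, s6→{s0}; now {s0}.
Read '1': s0→{s3, s5, s6}; now {s3, s5, s6}.
Read '1': s3→{s0}, s5→{s0}, s6→{s0}; now {s0}.
Read '0': s0→{s1, s7}; union {s1, s7}; ε-closure = {s1, s4, s7}.
Read '1': s1→{s8}, s4→{s1, s4, s6}, s7→{s0}; now {s0, s1, s4, s6, s8}.
Read '2': s0→{s0}, s1→{s0, s1}, s4→{s1, s4}, s6→{s3, s5}, s8→∅; now {s0, s1, s3, s4, s5}.
Read '2': s0→{s0}, s1→{s0, s1}, s3→{s0, s4, s8}, s4→{s1, s4}, s5→{s1, s6}; now {s0, s1, s4, s6, s8}.
Read '1': s0→{s3, s5, s6}, s1→{s8}, s4→{s1, s4, s6}, s6→{s0}, s8→{s4, s6, s7}; now {s0, s1, s3, s4, s5, s6, s7, s8}.
Read '1': s0→{s3, s5, s6}, s1→{s8}, s3→{s0}, s4→{s1, s4, s6}, s5→{s0}, s6→{s0}, s7→{s0}, s8→{s4, s6, s7}; now {s0, s1, s3, s4, s5, s6, s7, s8}.

{s0, s1, s3, s4, s5, s6, s7, s8}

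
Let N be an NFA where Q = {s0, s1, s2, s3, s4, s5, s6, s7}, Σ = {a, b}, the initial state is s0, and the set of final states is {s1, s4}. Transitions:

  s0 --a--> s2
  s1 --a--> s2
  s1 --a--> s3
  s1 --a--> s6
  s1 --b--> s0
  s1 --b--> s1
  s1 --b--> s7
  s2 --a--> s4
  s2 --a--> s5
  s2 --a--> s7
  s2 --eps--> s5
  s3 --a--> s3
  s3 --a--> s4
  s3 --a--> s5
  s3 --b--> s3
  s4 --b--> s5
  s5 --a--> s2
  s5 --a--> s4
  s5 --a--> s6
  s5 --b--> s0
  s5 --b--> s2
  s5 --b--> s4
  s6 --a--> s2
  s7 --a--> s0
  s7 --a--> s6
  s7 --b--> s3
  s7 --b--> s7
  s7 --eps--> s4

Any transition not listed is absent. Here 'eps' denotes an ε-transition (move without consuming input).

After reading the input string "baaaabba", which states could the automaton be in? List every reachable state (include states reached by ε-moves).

∅

Start in {s0}.
Read 'b': s0→∅; now ∅.
The set is empty and remains empty for the remaining 7 symbols.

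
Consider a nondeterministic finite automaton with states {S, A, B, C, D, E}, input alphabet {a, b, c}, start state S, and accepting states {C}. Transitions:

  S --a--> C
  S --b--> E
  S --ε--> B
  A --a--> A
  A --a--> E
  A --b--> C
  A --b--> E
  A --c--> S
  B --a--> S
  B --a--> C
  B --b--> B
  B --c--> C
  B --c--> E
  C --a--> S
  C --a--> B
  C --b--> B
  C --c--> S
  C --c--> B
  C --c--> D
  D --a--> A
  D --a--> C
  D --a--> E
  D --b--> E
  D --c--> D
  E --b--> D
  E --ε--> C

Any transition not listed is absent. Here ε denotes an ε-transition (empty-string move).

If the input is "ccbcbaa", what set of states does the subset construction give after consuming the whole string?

{S, A, B, C, E}

Start: ε-closure({S}) = {S, B}.
Read 'c': S→∅, B→{C, E}; now {C, E}.
Read 'c': C→{S, B, D}, E→∅; now {S, B, D}.
Read 'b': S→{E}, B→{B}, D→{E}; union {B, E}; ε-closure = {B, C, E}.
Read 'c': B→{C, E}, C→{S, B, D}, E→∅; now {S, B, C, D, E}.
Read 'b': S→{E}, B→{B}, C→{B}, D→{E}, E→{D}; union {B, D, E}; ε-closure = {B, C, D, E}.
Read 'a': B→{S, C}, C→{S, B}, D→{A, C, E}, E→∅; now {S, A, B, C, E}.
Read 'a': S→{C}, A→{A, E}, B→{S, C}, C→{S, B}, E→∅; now {S, A, B, C, E}.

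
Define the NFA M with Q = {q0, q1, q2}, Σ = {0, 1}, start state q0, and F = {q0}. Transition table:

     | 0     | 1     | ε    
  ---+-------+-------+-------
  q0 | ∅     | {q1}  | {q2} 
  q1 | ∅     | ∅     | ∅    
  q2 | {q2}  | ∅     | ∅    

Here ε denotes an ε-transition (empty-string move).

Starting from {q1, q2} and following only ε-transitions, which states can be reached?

Begin with {q1, q2}.
No ε-moves leave this set, so the closure equals the set itself.

{q1, q2}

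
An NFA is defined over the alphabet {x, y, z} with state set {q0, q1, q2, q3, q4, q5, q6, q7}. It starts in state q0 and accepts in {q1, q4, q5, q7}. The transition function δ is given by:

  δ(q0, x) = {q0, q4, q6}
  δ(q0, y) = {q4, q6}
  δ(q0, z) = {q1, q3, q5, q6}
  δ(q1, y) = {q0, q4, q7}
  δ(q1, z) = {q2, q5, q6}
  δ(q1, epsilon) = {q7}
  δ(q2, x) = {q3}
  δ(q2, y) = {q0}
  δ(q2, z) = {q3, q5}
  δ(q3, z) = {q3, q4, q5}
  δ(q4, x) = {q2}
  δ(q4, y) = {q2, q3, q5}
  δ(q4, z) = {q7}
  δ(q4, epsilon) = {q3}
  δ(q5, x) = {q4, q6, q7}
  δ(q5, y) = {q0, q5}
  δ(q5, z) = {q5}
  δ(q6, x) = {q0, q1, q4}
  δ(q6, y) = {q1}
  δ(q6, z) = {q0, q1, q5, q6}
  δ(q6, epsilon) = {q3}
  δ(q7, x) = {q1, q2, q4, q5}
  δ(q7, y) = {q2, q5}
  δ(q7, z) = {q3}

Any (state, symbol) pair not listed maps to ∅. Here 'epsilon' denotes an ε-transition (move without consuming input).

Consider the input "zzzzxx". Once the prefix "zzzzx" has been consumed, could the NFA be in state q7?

Yes

Start in {q0}.
Read 'z': {q0} → {q1, q3, q5, q6, q7}.
Read 'z': {q1, q3, q5, q6, q7} → {q0, q1, q2, q3, q4, q5, q6, q7}.
Read 'z': {q0, q1, q2, q3, q4, q5, q6, q7} → {q0, q1, q2, q3, q4, q5, q6, q7}.
Read 'z': {q0, q1, q2, q3, q4, q5, q6, q7} → {q0, q1, q2, q3, q4, q5, q6, q7}.
Read 'x': {q0, q1, q2, q3, q4, q5, q6, q7} → {q0, q1, q2, q3, q4, q5, q6, q7}.
State q7 is in {q0, q1, q2, q3, q4, q5, q6, q7}.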